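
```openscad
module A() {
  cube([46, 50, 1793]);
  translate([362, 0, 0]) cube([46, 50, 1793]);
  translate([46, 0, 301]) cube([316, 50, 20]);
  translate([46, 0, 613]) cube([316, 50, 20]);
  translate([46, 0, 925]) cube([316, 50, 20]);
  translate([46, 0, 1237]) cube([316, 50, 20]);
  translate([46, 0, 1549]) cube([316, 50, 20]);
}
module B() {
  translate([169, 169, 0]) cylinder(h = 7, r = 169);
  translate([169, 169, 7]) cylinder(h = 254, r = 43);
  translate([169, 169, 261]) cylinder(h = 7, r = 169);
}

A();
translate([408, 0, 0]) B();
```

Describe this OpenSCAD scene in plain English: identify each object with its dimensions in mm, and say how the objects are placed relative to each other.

A is a straight ladder. Two 46×50 mm vertical rails, 1793 mm tall, stand 408 mm apart (outside-to-outside) with their front faces coplanar on the −y side. 5 rungs, each 50 mm deep and 20 mm tall, span between the inner faces of the rails, front faces flush with the rails. The lowest rung's underside is at z = 301 mm and rungs are spaced 312 mm apart (underside to underside).

B is a spool: two coaxial disc flanges of radius 169 mm and thickness 7 mm, joined by a core cylinder of radius 43 mm and height 254 mm. The lower flange rests on z = 0 and the three cylinders share a vertical axis.

The spool is against the ladder's +x side, with their −y faces flush.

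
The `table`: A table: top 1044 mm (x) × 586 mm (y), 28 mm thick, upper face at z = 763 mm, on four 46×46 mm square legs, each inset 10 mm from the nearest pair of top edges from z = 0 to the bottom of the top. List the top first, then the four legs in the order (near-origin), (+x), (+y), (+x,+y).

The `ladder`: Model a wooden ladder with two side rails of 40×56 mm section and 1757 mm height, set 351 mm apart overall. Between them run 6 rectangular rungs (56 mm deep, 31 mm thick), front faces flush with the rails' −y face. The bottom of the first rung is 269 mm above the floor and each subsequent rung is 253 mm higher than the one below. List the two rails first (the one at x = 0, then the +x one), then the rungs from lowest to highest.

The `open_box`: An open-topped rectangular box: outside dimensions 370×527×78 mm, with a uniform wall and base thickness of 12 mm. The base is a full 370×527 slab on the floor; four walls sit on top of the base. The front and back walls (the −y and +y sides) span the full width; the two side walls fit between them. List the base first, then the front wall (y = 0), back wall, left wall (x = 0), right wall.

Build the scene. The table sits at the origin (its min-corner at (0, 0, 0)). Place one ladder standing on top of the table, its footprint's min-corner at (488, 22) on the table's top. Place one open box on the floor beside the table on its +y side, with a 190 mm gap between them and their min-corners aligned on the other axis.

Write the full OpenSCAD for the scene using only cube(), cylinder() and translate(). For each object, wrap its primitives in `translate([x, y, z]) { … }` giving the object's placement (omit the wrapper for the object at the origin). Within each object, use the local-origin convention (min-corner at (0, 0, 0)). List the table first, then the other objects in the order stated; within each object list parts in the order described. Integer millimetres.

translate([0, 0, 735]) cube([1044, 586, 28]);
translate([10, 10, 0]) cube([46, 46, 735]);
translate([988, 10, 0]) cube([46, 46, 735]);
translate([10, 530, 0]) cube([46, 46, 735]);
translate([988, 530, 0]) cube([46, 46, 735]);
translate([488, 22, 763]) {
  cube([40, 56, 1757]);
  translate([311, 0, 0]) cube([40, 56, 1757]);
  translate([40, 0, 269]) cube([271, 56, 31]);
  translate([40, 0, 522]) cube([271, 56, 31]);
  translate([40, 0, 775]) cube([271, 56, 31]);
  translate([40, 0, 1028]) cube([271, 56, 31]);
  translate([40, 0, 1281]) cube([271, 56, 31]);
  translate([40, 0, 1534]) cube([271, 56, 31]);
}
translate([0, 776, 0]) {
  cube([370, 527, 12]);
  translate([0, 0, 12]) cube([370, 12, 66]);
  translate([0, 515, 12]) cube([370, 12, 66]);
  translate([0, 12, 12]) cube([12, 503, 66]);
  translate([358, 12, 12]) cube([12, 503, 66]);
}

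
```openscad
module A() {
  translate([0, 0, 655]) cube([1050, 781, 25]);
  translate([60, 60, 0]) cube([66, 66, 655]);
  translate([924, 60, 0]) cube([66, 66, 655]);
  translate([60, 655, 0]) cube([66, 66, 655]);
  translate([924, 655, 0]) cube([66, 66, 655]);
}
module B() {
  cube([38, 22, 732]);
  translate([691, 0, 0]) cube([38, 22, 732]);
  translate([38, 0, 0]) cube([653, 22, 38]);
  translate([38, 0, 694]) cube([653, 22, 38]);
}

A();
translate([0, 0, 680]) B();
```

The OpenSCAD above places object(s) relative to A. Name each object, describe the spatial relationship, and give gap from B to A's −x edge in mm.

The picture frame's min-x is at 0; the table's min-x is 0; gap = 0 mm.

A is a table. B is a picture frame. The picture frame is on top of the table. The gap from the picture frame to the table's −x edge is 0 mm.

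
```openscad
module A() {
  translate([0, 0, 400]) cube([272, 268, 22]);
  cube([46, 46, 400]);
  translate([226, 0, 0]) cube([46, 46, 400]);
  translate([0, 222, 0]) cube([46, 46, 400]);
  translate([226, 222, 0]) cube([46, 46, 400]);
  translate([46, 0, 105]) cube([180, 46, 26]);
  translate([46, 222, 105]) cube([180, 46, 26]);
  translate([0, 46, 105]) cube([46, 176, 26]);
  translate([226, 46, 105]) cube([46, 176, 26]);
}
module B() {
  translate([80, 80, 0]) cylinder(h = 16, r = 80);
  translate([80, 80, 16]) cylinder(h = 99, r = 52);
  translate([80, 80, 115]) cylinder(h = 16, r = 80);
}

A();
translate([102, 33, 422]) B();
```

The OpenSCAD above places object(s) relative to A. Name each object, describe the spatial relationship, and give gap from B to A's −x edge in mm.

A is a stool. B is a spool. The spool is on top of the stool. The gap from the spool to the stool's −x edge is 102 mm.

The spool's min-x is at 102; the stool's min-x is 0; gap = 102 mm.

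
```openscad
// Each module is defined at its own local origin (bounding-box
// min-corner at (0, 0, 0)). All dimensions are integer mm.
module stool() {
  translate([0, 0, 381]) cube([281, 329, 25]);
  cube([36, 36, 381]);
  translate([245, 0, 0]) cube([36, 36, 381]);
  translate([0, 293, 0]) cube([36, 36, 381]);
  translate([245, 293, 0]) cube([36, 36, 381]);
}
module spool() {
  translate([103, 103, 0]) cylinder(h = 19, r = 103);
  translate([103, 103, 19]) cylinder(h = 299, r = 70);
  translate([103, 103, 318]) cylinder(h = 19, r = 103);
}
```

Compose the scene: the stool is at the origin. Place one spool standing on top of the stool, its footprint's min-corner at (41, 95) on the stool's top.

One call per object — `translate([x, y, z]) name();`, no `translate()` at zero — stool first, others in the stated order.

stool();
translate([41, 95, 406]) spool();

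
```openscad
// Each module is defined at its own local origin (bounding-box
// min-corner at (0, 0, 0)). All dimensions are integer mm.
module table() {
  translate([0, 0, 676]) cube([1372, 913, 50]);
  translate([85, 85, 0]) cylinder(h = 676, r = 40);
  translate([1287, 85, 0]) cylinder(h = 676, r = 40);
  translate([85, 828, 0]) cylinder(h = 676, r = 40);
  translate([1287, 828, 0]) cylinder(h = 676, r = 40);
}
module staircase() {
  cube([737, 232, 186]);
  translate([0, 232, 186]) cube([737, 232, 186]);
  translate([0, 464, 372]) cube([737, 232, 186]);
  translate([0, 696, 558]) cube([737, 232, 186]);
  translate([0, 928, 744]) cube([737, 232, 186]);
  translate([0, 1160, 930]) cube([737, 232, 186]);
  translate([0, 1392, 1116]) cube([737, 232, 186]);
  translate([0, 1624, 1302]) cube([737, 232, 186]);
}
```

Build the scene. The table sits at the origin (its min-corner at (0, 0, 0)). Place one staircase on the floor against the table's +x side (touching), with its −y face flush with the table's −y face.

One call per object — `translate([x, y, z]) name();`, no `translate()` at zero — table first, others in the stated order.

table();
translate([1372, 0, 0]) staircase();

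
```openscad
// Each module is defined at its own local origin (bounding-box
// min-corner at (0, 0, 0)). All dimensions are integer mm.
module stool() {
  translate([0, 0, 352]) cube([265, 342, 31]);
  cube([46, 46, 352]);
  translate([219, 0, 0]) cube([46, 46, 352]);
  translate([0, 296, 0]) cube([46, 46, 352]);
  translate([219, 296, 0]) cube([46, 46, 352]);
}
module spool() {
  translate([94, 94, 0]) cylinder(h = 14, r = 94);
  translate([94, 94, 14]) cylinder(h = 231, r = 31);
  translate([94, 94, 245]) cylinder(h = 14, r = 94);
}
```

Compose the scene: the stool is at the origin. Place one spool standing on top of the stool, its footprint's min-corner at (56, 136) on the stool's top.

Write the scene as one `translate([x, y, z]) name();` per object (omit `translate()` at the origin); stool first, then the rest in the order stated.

stool();
translate([56, 136, 383]) spool();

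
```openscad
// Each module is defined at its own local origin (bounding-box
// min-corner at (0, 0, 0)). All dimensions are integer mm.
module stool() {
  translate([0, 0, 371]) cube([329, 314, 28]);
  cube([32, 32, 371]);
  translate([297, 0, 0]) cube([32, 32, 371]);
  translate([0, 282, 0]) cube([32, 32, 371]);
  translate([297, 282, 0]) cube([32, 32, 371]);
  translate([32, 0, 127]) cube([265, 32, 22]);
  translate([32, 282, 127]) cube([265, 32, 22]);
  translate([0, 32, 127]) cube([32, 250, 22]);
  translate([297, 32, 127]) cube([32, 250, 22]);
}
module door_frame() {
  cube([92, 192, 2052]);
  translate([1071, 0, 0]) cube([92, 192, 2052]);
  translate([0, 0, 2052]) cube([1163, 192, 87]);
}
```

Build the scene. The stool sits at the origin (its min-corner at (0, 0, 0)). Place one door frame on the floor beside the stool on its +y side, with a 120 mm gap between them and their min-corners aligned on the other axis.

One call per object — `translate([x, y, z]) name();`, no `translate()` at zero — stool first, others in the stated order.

stool();
translate([0, 434, 0]) door_frame();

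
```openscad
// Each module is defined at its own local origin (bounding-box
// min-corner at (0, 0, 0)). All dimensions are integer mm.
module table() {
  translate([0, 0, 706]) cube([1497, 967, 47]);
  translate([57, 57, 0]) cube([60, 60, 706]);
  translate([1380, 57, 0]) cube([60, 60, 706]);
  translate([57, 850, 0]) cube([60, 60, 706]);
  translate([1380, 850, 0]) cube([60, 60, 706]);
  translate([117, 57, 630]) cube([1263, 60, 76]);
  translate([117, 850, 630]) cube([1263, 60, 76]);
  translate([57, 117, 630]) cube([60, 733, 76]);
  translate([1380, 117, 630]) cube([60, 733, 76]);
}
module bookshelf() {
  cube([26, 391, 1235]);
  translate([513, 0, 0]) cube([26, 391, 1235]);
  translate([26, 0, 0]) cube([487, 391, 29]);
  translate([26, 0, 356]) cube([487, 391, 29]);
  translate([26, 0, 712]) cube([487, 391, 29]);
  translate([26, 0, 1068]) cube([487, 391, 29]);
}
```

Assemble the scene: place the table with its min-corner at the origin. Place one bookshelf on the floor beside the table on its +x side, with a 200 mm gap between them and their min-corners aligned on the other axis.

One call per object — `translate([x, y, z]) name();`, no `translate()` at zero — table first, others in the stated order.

table();
translate([1697, 0, 0]) bookshelf();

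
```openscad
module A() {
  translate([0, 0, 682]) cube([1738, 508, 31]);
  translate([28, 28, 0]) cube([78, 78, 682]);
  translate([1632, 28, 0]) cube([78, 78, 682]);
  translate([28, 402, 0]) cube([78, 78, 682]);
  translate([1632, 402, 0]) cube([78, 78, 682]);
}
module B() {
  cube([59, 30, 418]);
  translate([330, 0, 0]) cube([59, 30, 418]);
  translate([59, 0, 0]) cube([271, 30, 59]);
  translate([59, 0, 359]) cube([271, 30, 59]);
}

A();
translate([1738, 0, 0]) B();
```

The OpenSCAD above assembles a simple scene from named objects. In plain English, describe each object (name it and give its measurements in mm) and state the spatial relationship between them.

A is a rectangular dining table. The top is 1738×508×31 mm with its upper surface at z = 713 mm. It stands on four 78×78 mm square legs, each inset 28 mm from the nearest pair of top edges, running from the floor to the underside of the top.

B is a picture frame with a 271×300 mm rectangular opening (x by z) and a uniform 59 mm border on every side. Frame depth is 30 mm along y. It is built from two vertical stiles running the full outside height and two horizontal rails spanning the gap between the stiles.

The picture frame is against the table's +x side, with their −y faces flush.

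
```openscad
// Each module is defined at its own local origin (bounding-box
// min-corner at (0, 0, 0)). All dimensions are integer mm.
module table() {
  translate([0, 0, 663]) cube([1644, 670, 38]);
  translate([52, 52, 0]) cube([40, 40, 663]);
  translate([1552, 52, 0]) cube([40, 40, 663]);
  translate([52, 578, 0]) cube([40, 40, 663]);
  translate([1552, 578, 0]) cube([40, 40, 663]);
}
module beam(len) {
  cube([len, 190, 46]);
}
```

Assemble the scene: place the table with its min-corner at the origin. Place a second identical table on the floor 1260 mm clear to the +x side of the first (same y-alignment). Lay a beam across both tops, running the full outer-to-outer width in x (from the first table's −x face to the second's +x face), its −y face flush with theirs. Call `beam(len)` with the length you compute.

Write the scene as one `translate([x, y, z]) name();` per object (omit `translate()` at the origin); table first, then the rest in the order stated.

table();
translate([2904, 0, 0]) table();
translate([0, 0, 701]) beam(4548);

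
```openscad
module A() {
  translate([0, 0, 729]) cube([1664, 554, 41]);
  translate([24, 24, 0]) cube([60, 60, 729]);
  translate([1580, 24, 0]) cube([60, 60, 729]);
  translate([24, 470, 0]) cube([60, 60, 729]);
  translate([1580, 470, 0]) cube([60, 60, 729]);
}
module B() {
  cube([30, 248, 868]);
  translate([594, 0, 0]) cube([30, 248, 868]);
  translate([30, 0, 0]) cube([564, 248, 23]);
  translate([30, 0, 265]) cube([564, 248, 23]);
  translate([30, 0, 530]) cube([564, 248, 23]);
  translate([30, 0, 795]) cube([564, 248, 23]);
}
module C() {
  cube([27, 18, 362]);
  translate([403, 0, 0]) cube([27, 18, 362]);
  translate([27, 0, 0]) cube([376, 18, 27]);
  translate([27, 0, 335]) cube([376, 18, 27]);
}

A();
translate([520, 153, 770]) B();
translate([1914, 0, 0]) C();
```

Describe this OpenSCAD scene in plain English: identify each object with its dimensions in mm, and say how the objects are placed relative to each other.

A is a rectangular dining table. The top is 1664×554×41 mm with its upper surface at z = 770 mm. It stands on four 60×60 mm square legs, each inset 24 mm from the nearest pair of top edges, running from the floor to the underside of the top.

B is a bookshelf 624 mm wide overall, 248 mm deep and 868 mm tall. The two sides are 30 mm thick vertical panels. 4 horizontal shelves of 23 mm thickness span between the inner faces of the sides; the lowest shelf sits on the floor and shelves are stacked with a clear vertical gap of 242 mm between each pair.

C is a rectangular picture frame lying in the x–z plane (depth along y). The opening is 376 mm wide (x) by 308 mm tall (z), surrounded by a border 27 mm wide on all four sides. The frame is 18 mm deep and is made of two full-height vertical stiles with two horizontal rails fitted between them.

The bookshelf is on top of the table, centred. The picture frame is on the floor beside the table on its +x side.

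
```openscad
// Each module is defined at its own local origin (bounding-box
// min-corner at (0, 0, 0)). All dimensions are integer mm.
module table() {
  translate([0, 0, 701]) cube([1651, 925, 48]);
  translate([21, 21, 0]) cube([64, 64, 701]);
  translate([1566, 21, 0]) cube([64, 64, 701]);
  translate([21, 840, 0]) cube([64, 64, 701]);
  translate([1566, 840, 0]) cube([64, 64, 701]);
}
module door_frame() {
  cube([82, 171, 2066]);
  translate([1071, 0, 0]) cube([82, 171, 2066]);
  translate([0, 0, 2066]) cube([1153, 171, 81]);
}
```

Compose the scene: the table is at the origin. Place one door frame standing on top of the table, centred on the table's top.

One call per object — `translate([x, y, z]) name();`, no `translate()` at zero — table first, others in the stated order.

table();
translate([249, 377, 749]) door_frame();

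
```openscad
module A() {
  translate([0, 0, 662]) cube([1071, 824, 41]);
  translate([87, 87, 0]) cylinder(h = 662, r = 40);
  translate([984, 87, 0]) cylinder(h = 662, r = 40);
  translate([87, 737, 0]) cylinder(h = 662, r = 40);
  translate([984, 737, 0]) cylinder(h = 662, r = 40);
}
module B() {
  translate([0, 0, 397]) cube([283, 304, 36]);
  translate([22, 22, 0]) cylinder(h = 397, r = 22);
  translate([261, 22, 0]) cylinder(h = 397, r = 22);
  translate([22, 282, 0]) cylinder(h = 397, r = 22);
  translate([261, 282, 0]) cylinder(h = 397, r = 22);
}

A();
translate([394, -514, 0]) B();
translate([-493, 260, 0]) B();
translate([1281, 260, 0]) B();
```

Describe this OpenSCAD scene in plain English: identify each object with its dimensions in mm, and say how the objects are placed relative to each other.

A is a table with a 1071×824 mm rectangular top, 41 mm thick, top surface at z = 703 mm, supported by four round legs of 80 mm diameter, each leg's bounding box inset 47 mm from the nearest pair of top edges, running from the floor.

B is a simple wooden stool: a rectangular seat 283 mm (x) by 304 mm (y), 36 mm thick, top face at z = 433 mm, on four round legs, each 44 mm in diameter. The legs rest on z = 0, each leg's axis is inset half a diameter from the nearest pair of seat edges (so the leg's bounding box is flush with the corner).

Three stools sit around the table at the −y, −x, +x sides.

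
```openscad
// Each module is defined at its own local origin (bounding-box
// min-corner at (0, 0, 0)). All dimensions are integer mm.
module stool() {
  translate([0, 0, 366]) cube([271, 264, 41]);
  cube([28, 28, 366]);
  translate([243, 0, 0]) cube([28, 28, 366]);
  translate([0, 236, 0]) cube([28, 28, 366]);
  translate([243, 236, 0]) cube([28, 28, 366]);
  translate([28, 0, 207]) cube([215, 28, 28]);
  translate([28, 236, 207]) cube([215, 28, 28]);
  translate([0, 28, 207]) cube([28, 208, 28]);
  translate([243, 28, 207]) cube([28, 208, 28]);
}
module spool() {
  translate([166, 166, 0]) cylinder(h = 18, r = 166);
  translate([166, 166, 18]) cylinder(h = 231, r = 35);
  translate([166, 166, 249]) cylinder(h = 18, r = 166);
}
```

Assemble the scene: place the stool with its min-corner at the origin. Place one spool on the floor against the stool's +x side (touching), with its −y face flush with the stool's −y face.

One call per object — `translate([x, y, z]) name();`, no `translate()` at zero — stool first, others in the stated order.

stool();
translate([271, 0, 0]) spool();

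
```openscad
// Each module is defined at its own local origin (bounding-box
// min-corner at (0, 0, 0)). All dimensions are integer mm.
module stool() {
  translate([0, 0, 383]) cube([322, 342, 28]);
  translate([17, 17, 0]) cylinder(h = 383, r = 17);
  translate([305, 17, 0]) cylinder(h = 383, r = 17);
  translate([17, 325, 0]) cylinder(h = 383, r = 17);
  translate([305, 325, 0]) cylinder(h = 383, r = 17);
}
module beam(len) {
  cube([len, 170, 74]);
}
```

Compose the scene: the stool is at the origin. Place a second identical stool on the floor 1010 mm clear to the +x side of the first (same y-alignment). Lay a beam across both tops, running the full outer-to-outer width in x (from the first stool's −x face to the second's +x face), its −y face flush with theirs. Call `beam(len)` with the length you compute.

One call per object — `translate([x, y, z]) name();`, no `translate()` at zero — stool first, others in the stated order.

stool();
translate([1332, 0, 0]) stool();
translate([0, 0, 411]) beam(1654);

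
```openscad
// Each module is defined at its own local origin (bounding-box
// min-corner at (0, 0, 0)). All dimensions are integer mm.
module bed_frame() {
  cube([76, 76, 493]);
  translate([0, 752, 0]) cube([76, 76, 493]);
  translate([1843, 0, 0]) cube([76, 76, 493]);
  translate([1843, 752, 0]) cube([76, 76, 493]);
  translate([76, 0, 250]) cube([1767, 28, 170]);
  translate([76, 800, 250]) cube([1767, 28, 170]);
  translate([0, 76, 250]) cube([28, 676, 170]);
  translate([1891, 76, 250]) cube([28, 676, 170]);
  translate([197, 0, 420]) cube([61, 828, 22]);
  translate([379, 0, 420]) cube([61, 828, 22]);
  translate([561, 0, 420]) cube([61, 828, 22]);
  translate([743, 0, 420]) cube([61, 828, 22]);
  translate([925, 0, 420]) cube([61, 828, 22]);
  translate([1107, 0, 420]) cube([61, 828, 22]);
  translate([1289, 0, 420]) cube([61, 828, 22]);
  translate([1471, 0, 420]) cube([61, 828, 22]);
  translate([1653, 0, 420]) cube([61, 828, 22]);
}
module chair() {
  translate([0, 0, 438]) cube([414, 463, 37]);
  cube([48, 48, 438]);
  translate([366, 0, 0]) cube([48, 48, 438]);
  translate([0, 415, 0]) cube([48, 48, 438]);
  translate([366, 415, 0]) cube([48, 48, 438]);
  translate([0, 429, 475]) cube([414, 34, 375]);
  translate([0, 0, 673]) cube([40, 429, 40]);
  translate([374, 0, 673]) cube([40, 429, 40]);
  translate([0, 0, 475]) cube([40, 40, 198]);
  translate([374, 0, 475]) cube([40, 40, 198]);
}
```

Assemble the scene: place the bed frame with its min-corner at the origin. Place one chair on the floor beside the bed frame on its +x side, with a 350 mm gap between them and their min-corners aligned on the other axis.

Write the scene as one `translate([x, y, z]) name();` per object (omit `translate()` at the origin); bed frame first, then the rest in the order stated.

bed_frame();
translate([2269, 0, 0]) chair();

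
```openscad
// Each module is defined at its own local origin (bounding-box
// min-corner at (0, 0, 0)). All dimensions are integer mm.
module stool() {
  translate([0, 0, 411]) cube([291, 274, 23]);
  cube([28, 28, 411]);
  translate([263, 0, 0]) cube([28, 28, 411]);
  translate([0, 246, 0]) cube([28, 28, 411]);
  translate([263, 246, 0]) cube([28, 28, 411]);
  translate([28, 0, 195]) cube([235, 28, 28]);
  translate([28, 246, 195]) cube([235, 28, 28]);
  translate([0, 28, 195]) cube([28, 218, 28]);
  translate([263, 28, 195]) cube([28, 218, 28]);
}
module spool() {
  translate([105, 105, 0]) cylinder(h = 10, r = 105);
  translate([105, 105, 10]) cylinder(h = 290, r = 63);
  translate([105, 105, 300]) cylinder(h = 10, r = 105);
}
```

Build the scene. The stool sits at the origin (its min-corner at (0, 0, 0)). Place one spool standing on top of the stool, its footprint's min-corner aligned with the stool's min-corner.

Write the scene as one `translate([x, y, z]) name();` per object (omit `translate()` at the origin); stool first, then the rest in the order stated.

stool();
translate([0, 0, 434]) spool();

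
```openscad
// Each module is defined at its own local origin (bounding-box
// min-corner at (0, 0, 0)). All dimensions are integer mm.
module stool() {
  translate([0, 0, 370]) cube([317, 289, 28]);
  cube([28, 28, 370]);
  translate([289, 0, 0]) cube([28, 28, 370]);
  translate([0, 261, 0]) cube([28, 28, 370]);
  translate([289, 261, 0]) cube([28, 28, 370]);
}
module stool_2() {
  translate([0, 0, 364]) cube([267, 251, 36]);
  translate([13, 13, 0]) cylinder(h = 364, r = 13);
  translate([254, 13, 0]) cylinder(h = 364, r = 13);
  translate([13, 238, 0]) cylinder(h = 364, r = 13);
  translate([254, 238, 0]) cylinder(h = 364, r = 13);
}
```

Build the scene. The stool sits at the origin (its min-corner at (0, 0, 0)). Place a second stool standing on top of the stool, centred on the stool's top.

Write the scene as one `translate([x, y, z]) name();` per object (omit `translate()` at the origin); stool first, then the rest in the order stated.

stool();
translate([25, 19, 398]) stool_2();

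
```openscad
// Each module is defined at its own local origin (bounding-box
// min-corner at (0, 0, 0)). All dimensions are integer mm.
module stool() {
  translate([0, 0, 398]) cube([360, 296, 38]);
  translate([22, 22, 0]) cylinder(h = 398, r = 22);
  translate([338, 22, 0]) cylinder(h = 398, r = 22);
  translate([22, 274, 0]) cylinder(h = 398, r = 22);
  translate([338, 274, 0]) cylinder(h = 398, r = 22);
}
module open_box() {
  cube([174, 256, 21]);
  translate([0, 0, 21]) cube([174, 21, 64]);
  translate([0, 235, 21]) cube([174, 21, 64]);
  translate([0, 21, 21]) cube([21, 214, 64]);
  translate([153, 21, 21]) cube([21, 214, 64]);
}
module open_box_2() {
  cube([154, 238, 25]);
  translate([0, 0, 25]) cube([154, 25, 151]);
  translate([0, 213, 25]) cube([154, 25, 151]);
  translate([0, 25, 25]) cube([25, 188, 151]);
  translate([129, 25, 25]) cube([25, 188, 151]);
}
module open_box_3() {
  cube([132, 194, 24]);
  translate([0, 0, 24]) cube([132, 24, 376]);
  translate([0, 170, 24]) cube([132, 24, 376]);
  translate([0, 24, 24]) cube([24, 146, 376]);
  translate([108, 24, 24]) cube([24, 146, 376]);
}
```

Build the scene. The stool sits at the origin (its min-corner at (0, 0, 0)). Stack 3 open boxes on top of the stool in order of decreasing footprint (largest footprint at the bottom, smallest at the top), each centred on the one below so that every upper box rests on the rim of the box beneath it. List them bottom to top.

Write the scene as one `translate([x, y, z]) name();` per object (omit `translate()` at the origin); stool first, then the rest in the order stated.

stool();
translate([93, 20, 436]) open_box();
translate([103, 29, 521]) open_box_2();
translate([114, 51, 697]) open_box_3();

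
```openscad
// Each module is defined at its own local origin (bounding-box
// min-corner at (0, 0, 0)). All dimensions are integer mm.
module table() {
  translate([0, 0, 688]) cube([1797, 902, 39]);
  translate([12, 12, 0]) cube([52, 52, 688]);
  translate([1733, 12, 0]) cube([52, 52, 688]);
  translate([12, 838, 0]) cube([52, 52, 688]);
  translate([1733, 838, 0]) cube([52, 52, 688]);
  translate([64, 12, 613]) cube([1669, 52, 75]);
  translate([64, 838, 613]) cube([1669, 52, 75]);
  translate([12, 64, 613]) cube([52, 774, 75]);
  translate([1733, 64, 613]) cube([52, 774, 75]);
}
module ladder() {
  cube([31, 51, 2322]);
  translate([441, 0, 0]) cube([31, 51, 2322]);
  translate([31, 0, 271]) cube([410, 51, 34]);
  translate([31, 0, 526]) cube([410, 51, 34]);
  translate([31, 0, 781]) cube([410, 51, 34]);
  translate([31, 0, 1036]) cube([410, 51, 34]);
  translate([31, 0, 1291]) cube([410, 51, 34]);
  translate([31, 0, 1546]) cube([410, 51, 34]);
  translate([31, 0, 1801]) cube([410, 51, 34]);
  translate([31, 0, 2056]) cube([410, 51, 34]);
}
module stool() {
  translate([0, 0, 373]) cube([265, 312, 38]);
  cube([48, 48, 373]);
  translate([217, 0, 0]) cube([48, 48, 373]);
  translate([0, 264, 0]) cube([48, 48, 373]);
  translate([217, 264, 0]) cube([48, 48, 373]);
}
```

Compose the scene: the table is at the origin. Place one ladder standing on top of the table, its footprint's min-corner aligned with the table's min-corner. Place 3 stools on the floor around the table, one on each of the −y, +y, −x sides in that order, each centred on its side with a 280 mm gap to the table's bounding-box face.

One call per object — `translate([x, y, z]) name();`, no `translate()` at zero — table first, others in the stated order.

table();
translate([0, 0, 727]) ladder();
translate([766, -592, 0]) stool();
translate([766, 1182, 0]) stool();
translate([-545, 295, 0]) stool();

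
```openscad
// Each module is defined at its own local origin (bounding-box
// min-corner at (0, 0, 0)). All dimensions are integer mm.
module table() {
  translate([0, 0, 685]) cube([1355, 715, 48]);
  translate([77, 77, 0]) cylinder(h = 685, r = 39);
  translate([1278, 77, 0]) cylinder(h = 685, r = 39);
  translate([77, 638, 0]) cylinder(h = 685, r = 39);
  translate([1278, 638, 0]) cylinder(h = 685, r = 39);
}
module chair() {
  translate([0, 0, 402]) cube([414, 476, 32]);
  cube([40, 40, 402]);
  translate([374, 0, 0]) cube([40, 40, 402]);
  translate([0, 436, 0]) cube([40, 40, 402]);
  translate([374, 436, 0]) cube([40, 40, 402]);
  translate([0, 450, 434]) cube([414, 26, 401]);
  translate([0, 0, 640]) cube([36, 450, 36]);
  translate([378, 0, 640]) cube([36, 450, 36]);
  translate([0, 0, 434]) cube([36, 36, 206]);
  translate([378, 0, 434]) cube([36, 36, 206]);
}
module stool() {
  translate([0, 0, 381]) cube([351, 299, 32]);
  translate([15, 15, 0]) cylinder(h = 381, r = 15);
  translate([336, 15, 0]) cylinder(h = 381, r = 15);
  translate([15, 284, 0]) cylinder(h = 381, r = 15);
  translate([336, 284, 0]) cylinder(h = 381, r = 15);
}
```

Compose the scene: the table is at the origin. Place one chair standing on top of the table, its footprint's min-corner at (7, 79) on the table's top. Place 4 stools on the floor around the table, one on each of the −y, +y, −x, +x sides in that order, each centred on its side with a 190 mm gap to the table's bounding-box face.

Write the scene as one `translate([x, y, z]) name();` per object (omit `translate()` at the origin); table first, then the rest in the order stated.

table();
translate([7, 79, 733]) chair();
translate([502, -489, 0]) stool();
translate([502, 905, 0]) stool();
translate([-541, 208, 0]) stool();
translate([1545, 208, 0]) stool();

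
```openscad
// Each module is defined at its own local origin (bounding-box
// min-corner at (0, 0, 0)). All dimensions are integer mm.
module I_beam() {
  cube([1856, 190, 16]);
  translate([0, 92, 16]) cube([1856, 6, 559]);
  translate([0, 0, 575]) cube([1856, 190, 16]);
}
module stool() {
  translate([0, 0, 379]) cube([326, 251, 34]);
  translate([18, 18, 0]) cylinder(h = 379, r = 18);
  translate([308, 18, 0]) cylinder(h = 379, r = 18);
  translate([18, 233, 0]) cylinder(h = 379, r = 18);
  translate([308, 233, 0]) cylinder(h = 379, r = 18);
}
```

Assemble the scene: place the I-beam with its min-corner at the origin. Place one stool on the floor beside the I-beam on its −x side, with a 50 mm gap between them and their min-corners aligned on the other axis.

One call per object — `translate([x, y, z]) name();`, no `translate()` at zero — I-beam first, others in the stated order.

I_beam();
translate([-376, 0, 0]) stool();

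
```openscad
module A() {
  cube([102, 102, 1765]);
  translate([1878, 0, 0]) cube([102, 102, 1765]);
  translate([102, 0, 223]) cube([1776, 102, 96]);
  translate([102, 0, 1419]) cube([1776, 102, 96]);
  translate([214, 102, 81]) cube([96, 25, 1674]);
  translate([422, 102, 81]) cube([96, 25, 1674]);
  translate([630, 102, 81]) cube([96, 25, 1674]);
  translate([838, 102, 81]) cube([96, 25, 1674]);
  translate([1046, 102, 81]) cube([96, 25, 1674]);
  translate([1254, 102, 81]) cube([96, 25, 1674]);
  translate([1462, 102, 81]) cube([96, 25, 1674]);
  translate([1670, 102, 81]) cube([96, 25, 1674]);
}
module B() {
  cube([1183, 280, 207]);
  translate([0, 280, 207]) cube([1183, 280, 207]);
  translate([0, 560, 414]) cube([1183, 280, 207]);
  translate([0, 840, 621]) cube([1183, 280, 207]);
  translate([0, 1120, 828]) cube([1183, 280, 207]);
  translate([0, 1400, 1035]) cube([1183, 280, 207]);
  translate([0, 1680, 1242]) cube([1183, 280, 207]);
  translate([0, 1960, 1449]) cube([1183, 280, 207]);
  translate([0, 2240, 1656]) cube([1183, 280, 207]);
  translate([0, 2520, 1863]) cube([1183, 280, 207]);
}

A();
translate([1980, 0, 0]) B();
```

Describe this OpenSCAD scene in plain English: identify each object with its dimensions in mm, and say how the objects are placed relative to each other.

A is a fence section. Two 102×102 mm posts, 1765 mm tall, stand on the floor with a clear span of 1776 mm between their inner faces. Two horizontal rails of 102×96 mm section span the gap between the posts with their undersides at z = 223 mm and z = 1419 mm, flush with the posts' −y face. 8 pickets, each 96 mm wide, 25 mm thick and 1674 mm tall, are fixed to the +y face of the rails with their bottoms at z = 81 mm, evenly spaced across the span with equal gaps (rounded down to the nearest mm) at the −x end and between each pair — any rounding remainder accumulates at the +x end.

B is a straight staircase of 10 solid steps. Each step is 1183 mm wide (x), 280 mm deep (y, the going) and 207 mm tall (the rise). The first step rests on the floor; each subsequent step sits one going further in +y and one rise higher in +z, directly behind and above the previous step with no overlap.

The staircase is against the fence section's +x side, with their −y faces flush.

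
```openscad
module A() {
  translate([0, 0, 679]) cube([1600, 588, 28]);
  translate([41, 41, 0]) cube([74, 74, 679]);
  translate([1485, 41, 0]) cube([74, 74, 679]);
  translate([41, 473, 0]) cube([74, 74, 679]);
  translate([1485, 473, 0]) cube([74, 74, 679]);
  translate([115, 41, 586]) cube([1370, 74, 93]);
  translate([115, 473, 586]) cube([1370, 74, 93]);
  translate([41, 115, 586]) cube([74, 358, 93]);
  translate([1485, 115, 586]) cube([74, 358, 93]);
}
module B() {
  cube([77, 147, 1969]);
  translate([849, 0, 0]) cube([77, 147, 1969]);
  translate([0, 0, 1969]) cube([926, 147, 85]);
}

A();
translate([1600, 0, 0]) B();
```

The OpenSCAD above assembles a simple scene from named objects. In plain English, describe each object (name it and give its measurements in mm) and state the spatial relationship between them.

A is a table: top 1600 mm (x) × 588 mm (y), 28 mm thick, upper face at z = 707 mm, on four 74×74 mm square legs, each inset 41 mm from the nearest pair of top edges, running from z = 0 to the bottom of the top. Four apron rails, 74 mm thick and 93 mm tall, run between adjacent legs with their top edges flush with the underside of the top and their outer faces flush with the legs' outer faces.

B is a door frame. The clear opening is 772 mm wide and 1969 mm high. Two 77 mm wide jambs, 147 mm deep, stand either side of the opening from the floor to the top of the opening. A 85 mm thick head sits across the top of both jambs, spanning the full outside width of the frame.

The door frame is against the table's +x side, with their −y faces flush.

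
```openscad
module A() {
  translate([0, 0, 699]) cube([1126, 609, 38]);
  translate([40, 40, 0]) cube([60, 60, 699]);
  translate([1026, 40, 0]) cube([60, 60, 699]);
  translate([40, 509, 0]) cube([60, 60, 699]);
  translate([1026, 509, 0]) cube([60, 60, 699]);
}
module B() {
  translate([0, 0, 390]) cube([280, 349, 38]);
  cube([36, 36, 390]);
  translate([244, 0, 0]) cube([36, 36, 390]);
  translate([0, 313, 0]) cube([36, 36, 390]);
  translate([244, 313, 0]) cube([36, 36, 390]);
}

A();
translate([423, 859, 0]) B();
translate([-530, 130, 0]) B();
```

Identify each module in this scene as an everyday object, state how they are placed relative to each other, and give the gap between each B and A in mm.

Each stool's nearest face is 250 mm from the table's bounding box.

A is a table. B is a stool. Two stools sit around the table at the +y, −x sides. The gap between each stool and the table is 250 mm.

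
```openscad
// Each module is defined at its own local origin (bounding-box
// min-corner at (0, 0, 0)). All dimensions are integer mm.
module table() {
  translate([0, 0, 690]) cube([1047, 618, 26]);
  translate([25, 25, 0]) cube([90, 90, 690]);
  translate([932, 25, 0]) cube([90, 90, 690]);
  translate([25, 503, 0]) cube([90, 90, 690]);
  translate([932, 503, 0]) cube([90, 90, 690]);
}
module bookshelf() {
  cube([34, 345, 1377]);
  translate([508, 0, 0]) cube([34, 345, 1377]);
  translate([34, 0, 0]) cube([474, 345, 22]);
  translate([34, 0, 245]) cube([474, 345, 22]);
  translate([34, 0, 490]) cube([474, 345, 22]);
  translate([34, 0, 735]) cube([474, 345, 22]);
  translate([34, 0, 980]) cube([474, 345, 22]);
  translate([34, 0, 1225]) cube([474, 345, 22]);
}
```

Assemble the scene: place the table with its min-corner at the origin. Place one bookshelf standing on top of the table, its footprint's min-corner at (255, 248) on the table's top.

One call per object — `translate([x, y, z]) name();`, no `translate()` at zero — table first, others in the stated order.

table();
translate([255, 248, 716]) bookshelf();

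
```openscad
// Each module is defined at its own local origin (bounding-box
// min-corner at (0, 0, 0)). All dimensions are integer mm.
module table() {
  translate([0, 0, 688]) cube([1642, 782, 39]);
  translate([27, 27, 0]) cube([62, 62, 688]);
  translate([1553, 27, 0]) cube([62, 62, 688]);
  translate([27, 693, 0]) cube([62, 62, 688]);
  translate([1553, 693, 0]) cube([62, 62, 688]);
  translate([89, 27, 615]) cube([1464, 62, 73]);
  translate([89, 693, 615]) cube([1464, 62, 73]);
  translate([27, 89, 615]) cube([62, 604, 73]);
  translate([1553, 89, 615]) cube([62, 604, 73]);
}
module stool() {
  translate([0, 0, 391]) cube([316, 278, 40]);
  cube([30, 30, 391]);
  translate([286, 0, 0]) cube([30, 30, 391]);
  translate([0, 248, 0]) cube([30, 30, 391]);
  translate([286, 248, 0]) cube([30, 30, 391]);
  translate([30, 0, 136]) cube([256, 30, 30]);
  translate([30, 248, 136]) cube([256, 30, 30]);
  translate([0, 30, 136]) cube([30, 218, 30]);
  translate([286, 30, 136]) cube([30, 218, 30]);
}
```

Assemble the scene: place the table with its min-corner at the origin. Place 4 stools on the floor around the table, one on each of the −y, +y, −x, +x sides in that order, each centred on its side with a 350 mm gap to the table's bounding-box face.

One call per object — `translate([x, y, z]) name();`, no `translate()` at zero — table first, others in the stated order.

table();
translate([663, -628, 0]) stool();
translate([663, 1132, 0]) stool();
translate([-666, 252, 0]) stool();
translate([1992, 252, 0]) stool();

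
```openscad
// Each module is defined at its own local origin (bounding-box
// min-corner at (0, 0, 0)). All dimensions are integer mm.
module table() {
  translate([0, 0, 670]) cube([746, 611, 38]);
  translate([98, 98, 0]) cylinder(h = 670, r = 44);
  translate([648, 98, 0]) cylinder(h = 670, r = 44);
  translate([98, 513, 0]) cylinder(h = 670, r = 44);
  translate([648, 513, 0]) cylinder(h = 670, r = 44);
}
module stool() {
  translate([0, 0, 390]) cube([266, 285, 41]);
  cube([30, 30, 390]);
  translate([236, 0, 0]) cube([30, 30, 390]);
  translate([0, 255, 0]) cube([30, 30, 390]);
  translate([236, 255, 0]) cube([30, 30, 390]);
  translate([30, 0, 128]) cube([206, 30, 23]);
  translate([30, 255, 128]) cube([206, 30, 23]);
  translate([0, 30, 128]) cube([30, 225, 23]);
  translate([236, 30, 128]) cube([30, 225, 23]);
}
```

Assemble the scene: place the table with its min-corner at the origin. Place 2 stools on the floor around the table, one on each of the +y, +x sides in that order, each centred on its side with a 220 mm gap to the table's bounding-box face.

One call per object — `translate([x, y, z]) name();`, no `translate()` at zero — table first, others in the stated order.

table();
translate([240, 831, 0]) stool();
translate([966, 163, 0]) stool();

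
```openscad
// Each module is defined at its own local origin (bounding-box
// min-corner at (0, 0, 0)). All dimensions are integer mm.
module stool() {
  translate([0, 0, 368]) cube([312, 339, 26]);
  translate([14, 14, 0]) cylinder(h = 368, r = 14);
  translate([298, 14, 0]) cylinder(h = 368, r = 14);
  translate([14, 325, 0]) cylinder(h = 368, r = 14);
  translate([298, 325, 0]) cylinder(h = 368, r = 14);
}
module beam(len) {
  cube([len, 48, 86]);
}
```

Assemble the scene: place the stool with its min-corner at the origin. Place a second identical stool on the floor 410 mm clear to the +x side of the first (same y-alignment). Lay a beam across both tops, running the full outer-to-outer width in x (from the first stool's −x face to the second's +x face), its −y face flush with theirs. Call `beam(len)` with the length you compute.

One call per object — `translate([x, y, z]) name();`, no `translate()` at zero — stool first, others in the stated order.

stool();
translate([722, 0, 0]) stool();
translate([0, 0, 394]) beam(1034);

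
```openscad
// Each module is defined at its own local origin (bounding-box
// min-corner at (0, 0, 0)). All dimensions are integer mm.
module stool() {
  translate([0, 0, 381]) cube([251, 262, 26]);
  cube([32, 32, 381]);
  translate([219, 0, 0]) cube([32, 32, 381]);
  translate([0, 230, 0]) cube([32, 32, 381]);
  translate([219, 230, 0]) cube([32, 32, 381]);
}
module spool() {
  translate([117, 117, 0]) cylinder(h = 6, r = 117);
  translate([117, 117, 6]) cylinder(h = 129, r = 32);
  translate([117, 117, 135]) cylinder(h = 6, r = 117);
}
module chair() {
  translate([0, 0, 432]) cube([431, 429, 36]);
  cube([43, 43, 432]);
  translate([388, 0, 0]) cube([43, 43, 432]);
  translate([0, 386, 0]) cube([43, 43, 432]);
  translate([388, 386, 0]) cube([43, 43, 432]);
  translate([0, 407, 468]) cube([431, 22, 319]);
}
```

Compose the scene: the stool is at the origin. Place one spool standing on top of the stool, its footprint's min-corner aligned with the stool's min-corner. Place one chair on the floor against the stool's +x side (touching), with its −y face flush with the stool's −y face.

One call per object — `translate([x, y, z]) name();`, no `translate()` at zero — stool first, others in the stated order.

stool();
translate([0, 0, 407]) spool();
translate([251, 0, 0]) chair();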